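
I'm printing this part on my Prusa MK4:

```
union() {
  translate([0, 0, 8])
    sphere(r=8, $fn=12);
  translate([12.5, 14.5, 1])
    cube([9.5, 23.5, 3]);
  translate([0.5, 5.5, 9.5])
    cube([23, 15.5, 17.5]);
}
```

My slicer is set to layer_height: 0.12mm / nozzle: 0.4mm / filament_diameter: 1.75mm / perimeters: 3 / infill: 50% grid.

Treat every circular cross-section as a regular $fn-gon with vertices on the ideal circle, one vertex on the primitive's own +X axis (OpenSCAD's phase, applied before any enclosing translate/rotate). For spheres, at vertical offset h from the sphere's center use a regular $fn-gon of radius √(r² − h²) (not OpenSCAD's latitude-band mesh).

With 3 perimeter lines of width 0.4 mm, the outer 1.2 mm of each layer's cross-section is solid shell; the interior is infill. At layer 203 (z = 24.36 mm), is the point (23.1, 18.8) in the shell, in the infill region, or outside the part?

shell

At z = 24.36 mm: the sphere does not reach this height (|z−center|=16.360 > r=8); the cube at (12.5, 14.5) does not reach this height (z outside [1, 4]); the cube at (0.5, 5.5) (footprint 23×15.5) is included at this height; Taking the union: only the 23×15.5 cube at (0.5, 5.5) is present, so the union is just that shape — 1 connected region. Overall, the cross-section is a single solid region. The nearest boundary edge runs (23.50, 5.50)→(23.50, 21.00); distance from the point to it = 0.40 mm. The point is inside the cross-section, 0.40 mm from the nearest boundary — within the 1.2 mm shell band (3 × 0.4).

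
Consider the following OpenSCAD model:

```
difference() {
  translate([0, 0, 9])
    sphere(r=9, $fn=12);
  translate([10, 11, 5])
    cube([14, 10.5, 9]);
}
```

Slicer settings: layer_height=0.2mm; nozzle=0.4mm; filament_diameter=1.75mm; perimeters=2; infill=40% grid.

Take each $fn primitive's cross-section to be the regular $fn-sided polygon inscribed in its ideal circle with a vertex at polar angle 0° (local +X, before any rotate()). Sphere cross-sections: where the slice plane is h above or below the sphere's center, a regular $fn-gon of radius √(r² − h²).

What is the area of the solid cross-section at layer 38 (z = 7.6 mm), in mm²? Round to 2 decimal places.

237.12 mm²

At z = 7.6 mm: the sphere: section is a regular 12-gon, circumradius = √(r²−h²) = √(9²−1.4²) = 8.890 (area = (12/2)·8.890²·sin(360°/12) = 237.12 mm²); the cube at (10, 11) is present — its section is the full 14×10.5 rectangle (area 147.00 mm²); Taking the first minus the rest: starting from the r=9 sphere (237.12 mm²), the 14×10.5 cube at (10, 11) misses the remaining region (no effect) — area = 237.12 mm². Overall, the cross-section is a single solid region. Net area = 237.12 mm².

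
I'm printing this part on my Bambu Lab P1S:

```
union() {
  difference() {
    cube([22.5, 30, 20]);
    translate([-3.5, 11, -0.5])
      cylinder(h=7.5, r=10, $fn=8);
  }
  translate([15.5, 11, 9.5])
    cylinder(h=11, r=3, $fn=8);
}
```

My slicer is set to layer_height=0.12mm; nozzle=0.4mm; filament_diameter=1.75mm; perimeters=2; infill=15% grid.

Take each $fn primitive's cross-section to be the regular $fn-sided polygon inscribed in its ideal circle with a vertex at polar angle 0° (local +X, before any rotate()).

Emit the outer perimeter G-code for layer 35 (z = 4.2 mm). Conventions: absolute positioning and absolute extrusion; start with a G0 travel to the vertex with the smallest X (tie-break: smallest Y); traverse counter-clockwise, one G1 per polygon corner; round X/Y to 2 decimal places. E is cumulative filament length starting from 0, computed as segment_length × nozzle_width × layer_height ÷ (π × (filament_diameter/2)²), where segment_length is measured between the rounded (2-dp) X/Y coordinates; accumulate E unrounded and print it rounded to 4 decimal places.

G0 X0.00 Y0.00 Z4.20
G1 X22.50 Y0.00 E0.4490
G1 X22.50 Y30.00 E1.0477
G1 X0.00 Y30.00 E1.4967
G1 X0.00 Y19.55 E1.7052
G1 X3.57 Y18.07 E1.7824
G1 X6.50 Y11.00 E1.9351
G1 X3.57 Y3.93 E2.0878
G1 X0.00 Y2.45 E2.1649
G1 X0.00 Y0.00 E2.2138

At z = 4.2 mm: the cube (footprint 22.5×30) is included at this height; the r=10 cylinder at (-3.5, 11) contributes a regular 8-gon of circumradius 10; Taking the first minus the rest: starting from the 22.5×30 cube, the r=10 cylinder at (-3.5, 11) partially overlaps it — only the 76.50 mm² overlap (of its 282.84 mm²) is removed, clipping the outline — 1 connected region; the cylinder at (15.5, 11) is not intersected at this z (z outside [9.5, 20.5]); Combining (union): only the result so far is present, so the union is just that shape — 1 connected region. The outline is a single polygon with 9 vertices. Extrusion per mm of travel: 0.4 × 0.12 / (π × 0.875²) = 0.019956. Accumulating E over each segment gives final E = 2.2138.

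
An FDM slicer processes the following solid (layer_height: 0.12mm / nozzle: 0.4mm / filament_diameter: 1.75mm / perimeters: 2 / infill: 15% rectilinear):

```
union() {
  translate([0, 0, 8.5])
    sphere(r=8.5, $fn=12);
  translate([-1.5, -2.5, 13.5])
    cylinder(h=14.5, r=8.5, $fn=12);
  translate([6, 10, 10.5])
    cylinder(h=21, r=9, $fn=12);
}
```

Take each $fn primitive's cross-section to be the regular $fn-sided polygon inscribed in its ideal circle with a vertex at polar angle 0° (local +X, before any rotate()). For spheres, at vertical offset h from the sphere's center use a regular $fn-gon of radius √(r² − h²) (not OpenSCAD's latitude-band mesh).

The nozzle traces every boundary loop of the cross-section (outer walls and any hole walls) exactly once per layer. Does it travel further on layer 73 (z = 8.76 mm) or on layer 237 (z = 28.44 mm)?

layer 237 (z = 28.44 mm)

Layer 73 (z = 8.76): the sphere: section is a regular 12-gon, circumradius = √(r²−h²) = √(8.5²−0.26²) = 8.496 (perimeter = 2·12·8.496·sin(180°/12) = 52.77 mm); the cylinder at (-1.5, -2.5) is absent (z outside [13.5, 28]); the cylinder at (6, 10) is not intersected at this z (z outside [10.5, 31.5]); Taking the union: only the r=8.5 sphere is present, so the union is just that shape — boundary = 52.77 mm. So its perimeter = 52.77 mm. Layer 237 (z = 28.44): the sphere is not intersected at this z (|z−center|=19.940 > r=8.5); the cylinder at (-1.5, -2.5) does not reach this height (z outside [13.5, 28]); the r=9 cylinder at (6, 10) gives a regular 12-gon of circumradius 9 (constant along its height) (perimeter = 2·12·9.000·sin(180°/12) = 55.90 mm); Taking the union: only the r=9 cylinder at (6, 10) is present, so the union is just that shape — boundary = 55.90 mm. So its perimeter = 55.90 mm. Layer 237 is larger (55.90 vs 52.77 mm).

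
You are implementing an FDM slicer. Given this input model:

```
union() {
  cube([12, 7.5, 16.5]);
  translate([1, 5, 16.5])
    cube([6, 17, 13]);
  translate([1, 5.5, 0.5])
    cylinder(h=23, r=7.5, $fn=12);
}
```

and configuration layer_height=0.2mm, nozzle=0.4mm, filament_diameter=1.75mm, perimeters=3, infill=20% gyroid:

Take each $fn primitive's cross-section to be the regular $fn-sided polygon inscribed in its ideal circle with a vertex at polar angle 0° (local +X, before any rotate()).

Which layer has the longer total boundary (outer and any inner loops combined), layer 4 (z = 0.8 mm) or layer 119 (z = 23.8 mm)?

layer 4 (z = 0.8 mm)

Layer 4 (z = 0.8): the cube (footprint 12×7.5) is included at this height (perimeter 39.00 mm); the cube at (1, 5) is not intersected at this z (z outside [16.5, 29.5]); the r=7.5 cylinder at (1, 5.5) gives a regular 12-gon of circumradius 7.5 (constant along its height) (perimeter = 2·12·7.500·sin(180°/12) = 46.59 mm); Merging all regions: the regions partially overlap (shared area 58.04 mm²), so the edge portions inside another operand are dropped and the merged outline is re-measured after clipping — boundary = 55.95 mm. So its perimeter = 55.95 mm. Layer 119 (z = 23.8): the cube is absent (z outside [0, 16.5]); the 6×17 cube at (1, 5) contributes its full rectangle (perimeter 46.00 mm); the cylinder at (1, 5.5) does not reach this height (z outside [0.5, 23.5]); Combining (union): only the 6×17 cube at (1, 5) is present, so the union is just that shape — boundary = 46.00 mm. So its perimeter = 46.00 mm. Layer 4 is larger (55.95 vs 46.00 mm).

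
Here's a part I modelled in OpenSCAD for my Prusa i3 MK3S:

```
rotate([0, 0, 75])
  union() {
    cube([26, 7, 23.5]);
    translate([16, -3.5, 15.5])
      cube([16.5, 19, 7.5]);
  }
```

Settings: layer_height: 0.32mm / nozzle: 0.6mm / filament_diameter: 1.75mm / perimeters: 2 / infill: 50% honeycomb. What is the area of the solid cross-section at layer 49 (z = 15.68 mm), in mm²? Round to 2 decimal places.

At z = 15.68 mm: the cube is present — its section is the full 26×7 rectangle (area 182.00 mm²); the cube at (16, -3.5) (footprint 16.5×19) is included at this height (area 313.50 mm²); Merging all regions: the regions partially overlap — summed areas 495.50 mm² minus the doubly-counted overlap 70.00 mm² gives 425.50 mm² — area = 425.50 mm²; (whole slice rotated 75° about Z — lengths, areas and connectivity unchanged). Overall, the cross-section is a single solid region. Net area = 425.50 mm².

425.50 mm²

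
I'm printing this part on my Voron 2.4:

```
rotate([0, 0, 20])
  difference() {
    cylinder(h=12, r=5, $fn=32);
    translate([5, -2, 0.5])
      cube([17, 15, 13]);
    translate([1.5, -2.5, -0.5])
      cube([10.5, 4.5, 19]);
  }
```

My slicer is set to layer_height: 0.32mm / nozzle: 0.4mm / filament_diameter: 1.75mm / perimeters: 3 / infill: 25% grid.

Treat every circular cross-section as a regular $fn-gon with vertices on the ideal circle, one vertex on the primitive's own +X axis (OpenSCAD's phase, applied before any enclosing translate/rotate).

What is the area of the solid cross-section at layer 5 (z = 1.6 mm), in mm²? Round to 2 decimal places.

At z = 1.6 mm: the r=5 cylinder contributes a regular 32-gon of circumradius 5 (area = (32/2)·5.000²·sin(360°/32) = 78.04 mm²); the cube at (5, -2) (footprint 17×15) is included at this height (area 255.00 mm²); the 10.5×4.5 cube at (1.5, -2.5) contributes its full rectangle (area 47.25 mm²); After the difference (first − rest): starting from the r=5 cylinder (78.04 mm²), the 17×15 cube at (5, -2) misses the remaining region (no effect); the 10.5×4.5 cube at (1.5, -2.5) partially overlaps it — only the 14.86 mm² overlap (of its 47.25 mm²) is removed, clipping the outline — area = 63.18 mm²; (whole slice rotated 20° about Z — lengths, areas and connectivity unchanged). Overall, the cross-section is a single solid region. Net area = 63.18 mm².

63.18 mm²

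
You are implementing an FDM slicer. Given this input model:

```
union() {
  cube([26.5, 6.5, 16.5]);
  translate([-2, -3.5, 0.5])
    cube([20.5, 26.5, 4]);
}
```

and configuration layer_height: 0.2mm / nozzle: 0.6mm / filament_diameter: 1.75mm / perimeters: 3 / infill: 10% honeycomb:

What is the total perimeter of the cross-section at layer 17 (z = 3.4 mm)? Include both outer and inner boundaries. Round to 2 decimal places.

At z = 3.4 mm: the 26.5×6.5 cube contributes its full rectangle (perimeter 66.00 mm); the cube at (-2, -3.5) is present — its section is the full 20.5×26.5 rectangle (perimeter 94.00 mm); Combining (union): the regions partially overlap (shared area 120.25 mm²), so the edge portions inside another operand are dropped and the merged outline is re-measured after clipping — boundary = 110.00 mm. Overall, the cross-section is a single solid region. Total boundary length (outer) = 110.00 mm.

110.00 mm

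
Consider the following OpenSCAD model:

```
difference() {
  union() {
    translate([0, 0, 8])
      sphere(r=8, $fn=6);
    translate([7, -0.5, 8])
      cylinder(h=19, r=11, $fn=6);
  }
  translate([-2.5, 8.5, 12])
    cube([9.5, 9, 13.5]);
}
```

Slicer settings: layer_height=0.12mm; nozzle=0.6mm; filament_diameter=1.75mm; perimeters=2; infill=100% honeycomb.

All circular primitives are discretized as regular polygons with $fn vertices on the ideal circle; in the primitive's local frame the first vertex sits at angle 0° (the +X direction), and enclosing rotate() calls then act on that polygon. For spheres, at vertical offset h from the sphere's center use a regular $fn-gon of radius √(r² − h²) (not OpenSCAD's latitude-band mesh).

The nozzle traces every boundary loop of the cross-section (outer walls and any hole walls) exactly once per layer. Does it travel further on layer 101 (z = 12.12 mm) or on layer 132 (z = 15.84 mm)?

Layer 101 (z = 12.12): the r=8 sphere slices to a regular 6-gon of circumradius 6.858 (√(r²−h²) with h=4.12 from center) (perimeter = 2·6·6.858·sin(180°/6) = 41.15 mm); the r=11 cylinder at (7, -0.5) gives a regular 6-gon of circumradius 11 (constant along its height) (perimeter = 2·6·11.000·sin(180°/6) = 66.00 mm); Combining (union): the regions partially overlap (shared area 88.09 mm²), so the edge portions inside another operand are dropped and the merged outline is re-measured after clipping — boundary = 71.72 mm; the cube at (-2.5, 8.5) (footprint 9.5×9) is included at this height (perimeter 37.00 mm); Taking the first minus the rest: starting from the result so far, the 9.5×9 cube at (-2.5, 8.5) partially overlaps it — only the 2.97 mm² overlap (of its 85.50 mm²) is removed, clipping the outline — boundary = 71.94 mm. So its perimeter = 71.94 mm. Layer 132 (z = 15.84): the sphere: section is a regular 6-gon, circumradius = √(r²−h²) = √(8²−7.84²) = 1.592 (perimeter = 2·6·1.592·sin(180°/6) = 9.55 mm); the cylinder at (7, -0.5): section is a regular 6-gon, circumradius r=11 (perimeter = 2·6·11.000·sin(180°/6) = 66.00 mm); Merging all regions: the r=8 sphere lies entirely inside the r=11 cylinder at (7, -0.5), so the union is just the r=11 cylinder at (7, -0.5) — boundary = 66.00 mm; the 9.5×9 cube at (-2.5, 8.5) contributes its full rectangle (perimeter 37.00 mm); After the difference (first − rest): starting from the result so far, the 9.5×9 cube at (-2.5, 8.5) partially overlaps it — only the 2.97 mm² overlap (of its 85.50 mm²) is removed, clipping the outline — boundary = 66.22 mm. So its perimeter = 66.22 mm. Layer 101 is larger (71.94 vs 66.22 mm).

layer 101 (z = 12.12 mm)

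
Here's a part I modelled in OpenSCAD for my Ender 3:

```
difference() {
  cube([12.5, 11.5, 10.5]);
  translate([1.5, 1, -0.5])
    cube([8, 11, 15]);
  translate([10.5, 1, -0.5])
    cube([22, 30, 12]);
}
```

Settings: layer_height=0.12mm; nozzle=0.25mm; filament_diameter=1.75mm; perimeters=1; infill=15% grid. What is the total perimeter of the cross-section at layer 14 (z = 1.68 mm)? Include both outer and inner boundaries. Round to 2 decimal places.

At z = 1.68 mm: the 12.5×11.5 cube contributes its full rectangle (perimeter 48.00 mm); the 8×11 cube at (1.5, 1) contributes its full rectangle (perimeter 38.00 mm); the cube at (10.5, 1) is present — its section is the full 22×30 rectangle (perimeter 104.00 mm); Taking the first minus the rest: starting from the 12.5×11.5 cube, the 8×11 cube at (1.5, 1) partially overlaps it — only the 84.00 mm² overlap (of its 88.00 mm²) is removed, clipping the outline; the 22×30 cube at (10.5, 1) partially overlaps it — only the 21.00 mm² overlap (of its 660.00 mm²) is removed, clipping the outline — boundary = 69.00 mm. Overall, the cross-section is a single solid region. Total boundary length (outer) = 69.00 mm.

69.00 mm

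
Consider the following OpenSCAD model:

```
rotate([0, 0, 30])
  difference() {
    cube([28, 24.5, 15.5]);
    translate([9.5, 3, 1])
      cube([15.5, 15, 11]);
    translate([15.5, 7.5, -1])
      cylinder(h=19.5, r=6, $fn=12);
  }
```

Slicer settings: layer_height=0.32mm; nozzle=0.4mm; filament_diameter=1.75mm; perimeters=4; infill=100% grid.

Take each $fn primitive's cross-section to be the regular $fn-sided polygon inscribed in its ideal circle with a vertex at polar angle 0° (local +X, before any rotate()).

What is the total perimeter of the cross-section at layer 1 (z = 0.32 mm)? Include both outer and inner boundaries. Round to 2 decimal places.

At z = 0.32 mm: the cube is present — its section is the full 28×24.5 rectangle (perimeter 105.00 mm); the cube at (9.5, 3) does not reach this height (z outside [1, 12]); the r=6 cylinder at (15.5, 7.5) contributes a regular 12-gon of circumradius 6 (perimeter = 2·12·6.000·sin(180°/12) = 37.27 mm); Taking the first minus the rest: starting from the 28×24.5 cube, the r=6 cylinder at (15.5, 7.5) lies wholly inside it (removes its full 108.00 mm² and its 37.27 mm outline becomes a hole wall) — boundary (outer + 1 inner loop) = 142.27 mm; (rotated 30° about Z; rotation is an isometry so areas/perimeters/island counts are preserved). Overall, the cross-section is one region with 1 hole. Total boundary length (outer + inner) = 142.27 mm.

142.27 mm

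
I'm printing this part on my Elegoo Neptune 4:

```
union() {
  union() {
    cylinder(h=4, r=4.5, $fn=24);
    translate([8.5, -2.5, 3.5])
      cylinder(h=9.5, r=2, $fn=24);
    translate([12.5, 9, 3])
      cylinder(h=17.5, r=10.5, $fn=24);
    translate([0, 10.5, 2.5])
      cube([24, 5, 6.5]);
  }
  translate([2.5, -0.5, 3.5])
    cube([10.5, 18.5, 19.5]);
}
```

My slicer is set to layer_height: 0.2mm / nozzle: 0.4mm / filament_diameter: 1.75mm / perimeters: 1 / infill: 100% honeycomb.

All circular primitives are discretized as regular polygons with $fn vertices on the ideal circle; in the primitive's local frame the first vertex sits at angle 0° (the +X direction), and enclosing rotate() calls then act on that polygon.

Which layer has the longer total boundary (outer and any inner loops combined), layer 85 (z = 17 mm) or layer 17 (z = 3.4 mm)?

Layer 85 (z = 17): the cylinder is absent (z outside [0, 4]); the cylinder at (8.5, -2.5) is not intersected at this z (z outside [3.5, 13]); the r=10.5 cylinder at (12.5, 9) gives a regular 24-gon of circumradius 10.5 (constant along its height) (perimeter = 2·24·10.500·sin(180°/24) = 65.79 mm); the cube at (0, 10.5) is not intersected at this z (z outside [2.5, 9]); Merging all regions: only the r=10.5 cylinder at (12.5, 9) is present, so the union is just that shape — boundary = 65.79 mm; the cube at (2.5, -0.5) (footprint 10.5×18.5) is included at this height (perimeter 58.00 mm); Combining (union): the regions partially overlap (shared area 170.78 mm²), so the edge portions inside another operand are dropped and the merged outline is re-measured after clipping — boundary = 71.91 mm. So its perimeter = 71.91 mm. Layer 17 (z = 3.4): the r=4.5 cylinder gives a regular 24-gon of circumradius 4.5 (constant along its height) (perimeter = 2·24·4.500·sin(180°/24) = 28.19 mm); the cylinder at (8.5, -2.5) is absent (z outside [3.5, 13]); the r=10.5 cylinder at (12.5, 9) contributes a regular 24-gon of circumradius 10.5 (perimeter = 2·24·10.500·sin(180°/24) = 65.79 mm); the 24×5 cube at (0, 10.5) contributes its full rectangle (perimeter 58.00 mm); Merging all regions: the regions partially overlap (shared area 95.14 mm²), so the edge portions inside another operand are dropped and the merged outline is re-measured after clipping — boundary = 104.02 mm; the cube at (2.5, -0.5) does not reach this height (z outside [3.5, 23]); Combining (union): only that combined region is present, so the union is just that shape — boundary = 104.02 mm. So its perimeter = 104.02 mm. Layer 17 is larger (104.02 vs 71.91 mm).

layer 17 (z = 3.4 mm)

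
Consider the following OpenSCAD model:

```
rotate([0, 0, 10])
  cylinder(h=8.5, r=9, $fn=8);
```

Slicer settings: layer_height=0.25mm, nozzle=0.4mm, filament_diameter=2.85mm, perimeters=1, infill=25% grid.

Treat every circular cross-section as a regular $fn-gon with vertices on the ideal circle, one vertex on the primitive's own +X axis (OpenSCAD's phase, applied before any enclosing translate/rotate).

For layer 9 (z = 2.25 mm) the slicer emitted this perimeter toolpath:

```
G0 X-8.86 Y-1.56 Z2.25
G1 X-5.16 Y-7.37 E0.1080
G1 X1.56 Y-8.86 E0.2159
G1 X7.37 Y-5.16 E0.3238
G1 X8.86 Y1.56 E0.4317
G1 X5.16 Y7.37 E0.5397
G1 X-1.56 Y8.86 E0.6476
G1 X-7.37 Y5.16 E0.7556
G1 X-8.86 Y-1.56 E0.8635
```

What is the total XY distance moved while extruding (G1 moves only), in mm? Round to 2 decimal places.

Sum the Euclidean lengths of each G1 segment: total = 55.09 mm.

55.09 mm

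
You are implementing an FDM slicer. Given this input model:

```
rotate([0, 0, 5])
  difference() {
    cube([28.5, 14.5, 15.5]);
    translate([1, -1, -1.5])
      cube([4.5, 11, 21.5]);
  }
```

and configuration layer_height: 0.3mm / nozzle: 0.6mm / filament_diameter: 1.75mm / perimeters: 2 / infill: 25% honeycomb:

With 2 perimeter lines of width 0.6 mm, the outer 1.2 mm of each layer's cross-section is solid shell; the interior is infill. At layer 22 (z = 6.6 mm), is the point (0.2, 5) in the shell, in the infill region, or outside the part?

At z = 6.6 mm: the cube is present — its section is the full 28.5×14.5 rectangle; the 4.5×11 cube at (1, -1) contributes its full rectangle; Taking the first minus the rest: starting from the 28.5×14.5 cube, the 4.5×11 cube at (1, -1) partially overlaps it — only the 45.00 mm² overlap (of its 49.50 mm²) is removed, clipping the outline — 1 connected region; (whole slice rotated 5° about Z — lengths, areas and connectivity unchanged). Overall, the cross-section is a single solid region. Undo the 5° rotation: the query point maps to (0.635, 4.964) in the un-rotated model frame. The nearest boundary edge runs (1.00, 10.00)→(1.00, 0.00); distance from the point to it = 0.36 mm. The point is inside the cross-section, 0.36 mm from the nearest boundary — within the 1.2 mm shell band (2 × 0.6).

shell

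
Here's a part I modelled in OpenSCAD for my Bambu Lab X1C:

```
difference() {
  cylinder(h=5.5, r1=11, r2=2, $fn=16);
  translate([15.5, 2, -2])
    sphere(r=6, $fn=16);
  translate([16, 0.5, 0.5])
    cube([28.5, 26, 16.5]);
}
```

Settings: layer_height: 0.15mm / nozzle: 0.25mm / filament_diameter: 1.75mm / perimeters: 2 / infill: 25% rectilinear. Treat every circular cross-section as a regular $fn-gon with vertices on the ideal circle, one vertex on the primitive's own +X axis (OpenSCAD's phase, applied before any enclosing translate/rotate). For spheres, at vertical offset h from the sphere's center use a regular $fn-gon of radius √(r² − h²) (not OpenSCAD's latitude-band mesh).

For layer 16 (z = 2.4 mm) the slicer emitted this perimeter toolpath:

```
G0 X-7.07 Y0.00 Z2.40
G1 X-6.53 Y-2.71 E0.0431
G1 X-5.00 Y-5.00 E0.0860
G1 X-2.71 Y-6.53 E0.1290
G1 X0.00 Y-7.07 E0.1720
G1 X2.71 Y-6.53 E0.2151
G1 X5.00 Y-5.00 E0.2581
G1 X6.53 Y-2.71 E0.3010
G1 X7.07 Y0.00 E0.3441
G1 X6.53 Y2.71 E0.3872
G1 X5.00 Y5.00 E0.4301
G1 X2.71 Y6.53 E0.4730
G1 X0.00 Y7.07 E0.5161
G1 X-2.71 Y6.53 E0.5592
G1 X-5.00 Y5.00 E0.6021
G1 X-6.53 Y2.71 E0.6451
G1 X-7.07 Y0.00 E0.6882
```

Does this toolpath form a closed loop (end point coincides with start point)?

yes

Start point (G0): (-7.07, 0.00). End point (last G1): the path returns to the start — closed.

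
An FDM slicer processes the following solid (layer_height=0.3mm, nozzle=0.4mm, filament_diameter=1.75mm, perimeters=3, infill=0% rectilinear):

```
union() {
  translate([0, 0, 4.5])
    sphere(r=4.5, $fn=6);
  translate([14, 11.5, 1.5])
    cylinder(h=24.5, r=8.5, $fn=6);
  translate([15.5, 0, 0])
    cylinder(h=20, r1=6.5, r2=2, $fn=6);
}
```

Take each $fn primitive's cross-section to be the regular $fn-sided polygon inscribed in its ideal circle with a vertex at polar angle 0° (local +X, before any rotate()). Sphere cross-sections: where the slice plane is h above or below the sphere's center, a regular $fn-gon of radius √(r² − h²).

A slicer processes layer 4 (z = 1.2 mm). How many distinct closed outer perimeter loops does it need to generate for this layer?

2

At z = 1.2 mm: the sphere: section is a regular 6-gon, circumradius = √(r²−h²) = √(4.5²−3.3²) = 3.059; the cylinder at (14, 11.5) is absent (z outside [1.5, 26]); the cone at (15.5, 0) (r1=6.5→r2=2) has section circumradius 6.230 here — a regular 6-gon; Merging all regions: the 2 present regions are separate (no shared area or edge), so areas and boundary lengths simply add and each stays a separate island — 2 connected regions. The result has 2 disconnected regions.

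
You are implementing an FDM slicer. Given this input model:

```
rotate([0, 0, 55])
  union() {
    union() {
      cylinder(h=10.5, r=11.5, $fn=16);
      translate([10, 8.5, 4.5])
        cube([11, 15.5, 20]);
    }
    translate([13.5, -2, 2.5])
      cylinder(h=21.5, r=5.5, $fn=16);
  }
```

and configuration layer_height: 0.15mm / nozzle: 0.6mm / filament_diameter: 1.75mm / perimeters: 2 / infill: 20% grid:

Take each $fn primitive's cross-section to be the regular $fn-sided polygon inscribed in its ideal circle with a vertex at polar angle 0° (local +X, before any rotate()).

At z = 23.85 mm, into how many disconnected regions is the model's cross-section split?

At z = 23.85 mm: the cylinder does not reach this height (z outside [0, 10.5]); the cube at (10, 8.5) is present — its section is the full 11×15.5 rectangle; Combining (union): only the 11×15.5 cube at (10, 8.5) is present, so the union is just that shape — 1 connected region; the r=5.5 cylinder at (13.5, -2) contributes a regular 16-gon of circumradius 5.5; Combining (union): the 2 present regions are separate (no shared area or edge), so areas and boundary lengths simply add and each stays a separate island — 2 connected regions; (whole slice rotated 55° about Z — lengths, areas and connectivity unchanged). The result has 2 disconnected regions.

2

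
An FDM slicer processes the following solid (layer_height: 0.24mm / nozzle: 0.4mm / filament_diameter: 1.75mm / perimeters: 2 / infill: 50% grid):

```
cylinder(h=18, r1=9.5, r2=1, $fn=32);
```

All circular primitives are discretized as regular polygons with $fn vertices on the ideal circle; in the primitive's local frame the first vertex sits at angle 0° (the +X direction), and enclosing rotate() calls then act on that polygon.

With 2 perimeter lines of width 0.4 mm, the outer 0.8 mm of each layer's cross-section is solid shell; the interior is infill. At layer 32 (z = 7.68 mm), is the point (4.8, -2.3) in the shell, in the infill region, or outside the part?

At z = 7.68 mm: the cone: at t=0.427 of its height the radius interpolates to r₁+(r₂−r₁)t = 5.873, giving a regular 32-gon of that circumradius. Overall, the cross-section is a single solid region. The nearest boundary edge runs (4.88, -3.26)→(5.43, -2.25); distance from the point to it = 0.53 mm. The point is inside the cross-section, 0.53 mm from the nearest boundary — within the 0.8 mm shell band (2 × 0.4).

shell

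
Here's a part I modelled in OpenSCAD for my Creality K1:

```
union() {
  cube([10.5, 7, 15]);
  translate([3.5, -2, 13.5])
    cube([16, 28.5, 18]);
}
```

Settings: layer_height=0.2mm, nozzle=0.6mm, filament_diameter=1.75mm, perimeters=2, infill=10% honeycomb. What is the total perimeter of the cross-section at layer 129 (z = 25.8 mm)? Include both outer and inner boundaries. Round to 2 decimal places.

89.00 mm

At z = 25.8 mm: the cube is absent (z outside [0, 15]); the cube at (3.5, -2) is present — its section is the full 16×28.5 rectangle (perimeter 89.00 mm); Taking the union: only the 16×28.5 cube at (3.5, -2) is present, so the union is just that shape — boundary = 89.00 mm. Overall, the cross-section is a single solid region. Total boundary length (outer) = 89.00 mm.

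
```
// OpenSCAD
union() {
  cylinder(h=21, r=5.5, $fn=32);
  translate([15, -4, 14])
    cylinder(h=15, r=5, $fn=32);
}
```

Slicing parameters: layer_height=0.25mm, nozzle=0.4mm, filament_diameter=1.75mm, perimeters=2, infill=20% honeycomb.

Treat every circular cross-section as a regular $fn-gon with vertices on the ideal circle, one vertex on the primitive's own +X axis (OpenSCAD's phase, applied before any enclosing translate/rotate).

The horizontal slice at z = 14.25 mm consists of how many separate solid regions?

At z = 14.25 mm: the r=5.5 cylinder gives a regular 32-gon of circumradius 5.5 (constant along its height); the r=5 cylinder at (15, -4) contributes a regular 32-gon of circumradius 5; Combining (union): the 2 present regions are separate (no shared area or edge), so areas and boundary lengths simply add and each stays a separate island — 2 connected regions. The result has 2 disconnected regions.

2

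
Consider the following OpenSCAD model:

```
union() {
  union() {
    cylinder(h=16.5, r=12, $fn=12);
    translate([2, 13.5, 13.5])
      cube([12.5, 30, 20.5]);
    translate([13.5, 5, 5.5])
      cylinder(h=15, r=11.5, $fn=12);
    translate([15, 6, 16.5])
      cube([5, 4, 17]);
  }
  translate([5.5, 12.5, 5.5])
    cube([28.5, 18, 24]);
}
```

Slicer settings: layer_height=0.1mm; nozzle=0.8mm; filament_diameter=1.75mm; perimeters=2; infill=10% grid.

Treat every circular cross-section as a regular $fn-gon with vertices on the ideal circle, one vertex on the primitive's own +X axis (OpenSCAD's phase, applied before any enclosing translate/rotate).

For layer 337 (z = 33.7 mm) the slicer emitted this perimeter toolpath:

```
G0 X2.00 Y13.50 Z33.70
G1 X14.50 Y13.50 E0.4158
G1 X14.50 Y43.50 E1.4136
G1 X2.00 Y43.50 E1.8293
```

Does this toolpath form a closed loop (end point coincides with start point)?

Start point (G0): (2.00, 13.50). End point (last G1): the path does not return to the start — open.

no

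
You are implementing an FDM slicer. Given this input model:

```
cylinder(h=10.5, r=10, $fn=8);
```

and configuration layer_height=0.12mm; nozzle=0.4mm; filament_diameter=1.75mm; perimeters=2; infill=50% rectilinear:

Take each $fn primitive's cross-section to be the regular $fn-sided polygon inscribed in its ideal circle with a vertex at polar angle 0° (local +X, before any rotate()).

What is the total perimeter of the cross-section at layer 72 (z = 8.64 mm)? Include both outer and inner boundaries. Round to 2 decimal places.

At z = 8.64 mm: the r=10 cylinder gives a regular 8-gon of circumradius 10 (constant along its height) (perimeter = 2·8·10.000·sin(180°/8) = 61.23 mm). Overall, the cross-section is a single solid region. Total boundary length (outer) = 61.23 mm.

61.23 mm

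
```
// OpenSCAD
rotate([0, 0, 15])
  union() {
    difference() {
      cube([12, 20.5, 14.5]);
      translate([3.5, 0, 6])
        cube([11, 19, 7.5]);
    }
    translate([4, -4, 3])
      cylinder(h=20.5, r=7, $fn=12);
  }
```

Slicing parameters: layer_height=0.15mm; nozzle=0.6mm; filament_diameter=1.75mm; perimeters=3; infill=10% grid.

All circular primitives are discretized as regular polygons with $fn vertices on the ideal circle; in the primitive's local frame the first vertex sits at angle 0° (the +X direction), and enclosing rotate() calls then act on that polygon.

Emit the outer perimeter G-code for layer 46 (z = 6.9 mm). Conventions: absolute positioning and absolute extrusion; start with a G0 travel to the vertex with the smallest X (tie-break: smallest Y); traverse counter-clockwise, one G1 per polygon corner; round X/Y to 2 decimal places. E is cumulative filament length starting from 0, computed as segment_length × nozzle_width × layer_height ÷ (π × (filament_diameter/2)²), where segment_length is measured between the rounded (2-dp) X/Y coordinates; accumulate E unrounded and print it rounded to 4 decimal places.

At z = 6.9 mm: the cube is present — its section is the full 12×20.5 rectangle; the 11×19 cube at (3.5, 0) contributes its full rectangle; After the difference (first − rest): starting from the 12×20.5 cube, the 11×19 cube at (3.5, 0) partially overlaps it — only the 161.50 mm² overlap (of its 209.00 mm²) is removed, clipping the outline — 1 connected region; the cylinder at (4, -4): section is a regular 12-gon, circumradius r=7; Taking the union: the regions partially overlap (shared area 8.30 mm²), so overlapping operands fuse into one piece — 1 connected region; (whole slice rotated 15° about Z — lengths, areas and connectivity unchanged). The outline is a single polygon with 17 vertices. Extrusion per mm of travel: 0.6 × 0.15 / (π × 0.875²) = 0.037418. Accumulating E over each segment gives final E = 3.6203.

G0 X-5.31 Y19.80 Z6.90
G1 X-0.40 Y1.51 E0.7086
G1 X-1.86 Y-1.02 E0.8179
G1 X-1.86 Y-4.64 E0.9534
G1 X-0.05 Y-7.78 E1.0890
G1 X3.09 Y-9.59 E1.2246
G1 X6.71 Y-9.59 E1.3600
G1 X9.85 Y-7.78 E1.4956
G1 X11.66 Y-4.64 E1.6313
G1 X11.66 Y-1.02 E1.7667
G1 X9.85 Y2.12 E1.9023
G1 X6.71 Y3.93 E2.0379
G1 X3.09 Y3.93 E2.1734
G1 X2.64 Y3.67 E2.1928
G1 X-1.54 Y19.26 E2.7968
G1 X6.67 Y21.46 E3.1148
G1 X6.29 Y22.91 E3.1709
G1 X-5.31 Y19.80 E3.6203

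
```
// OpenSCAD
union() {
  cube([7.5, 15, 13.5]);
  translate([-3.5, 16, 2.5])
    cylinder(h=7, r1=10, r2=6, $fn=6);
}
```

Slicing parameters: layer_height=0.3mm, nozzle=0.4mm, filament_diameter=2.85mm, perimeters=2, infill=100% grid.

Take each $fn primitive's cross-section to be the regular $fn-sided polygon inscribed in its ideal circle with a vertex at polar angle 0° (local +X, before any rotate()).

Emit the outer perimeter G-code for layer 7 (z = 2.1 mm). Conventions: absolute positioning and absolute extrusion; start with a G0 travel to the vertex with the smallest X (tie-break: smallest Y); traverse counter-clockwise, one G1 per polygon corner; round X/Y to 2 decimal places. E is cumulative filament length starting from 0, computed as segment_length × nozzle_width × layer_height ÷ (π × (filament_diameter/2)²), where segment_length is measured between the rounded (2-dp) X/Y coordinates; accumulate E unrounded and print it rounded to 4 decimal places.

G0 X0.00 Y0.00 Z2.10
G1 X7.50 Y0.00 E0.1411
G1 X7.50 Y15.00 E0.4232
G1 X0.00 Y15.00 E0.5643
G1 X0.00 Y0.00 E0.8465

At z = 2.1 mm: the 7.5×15 cube contributes its full rectangle; the cone at (-3.5, 16) does not reach this height (z outside [2.5, 9.5]); Combining (union): only the 7.5×15 cube is present, so the union is just that shape — 1 connected region. The outline is a single polygon with 4 vertices. Extrusion per mm of travel: 0.4 × 0.3 / (π × 1.425²) = 0.018811. Accumulating E over each segment gives final E = 0.8465.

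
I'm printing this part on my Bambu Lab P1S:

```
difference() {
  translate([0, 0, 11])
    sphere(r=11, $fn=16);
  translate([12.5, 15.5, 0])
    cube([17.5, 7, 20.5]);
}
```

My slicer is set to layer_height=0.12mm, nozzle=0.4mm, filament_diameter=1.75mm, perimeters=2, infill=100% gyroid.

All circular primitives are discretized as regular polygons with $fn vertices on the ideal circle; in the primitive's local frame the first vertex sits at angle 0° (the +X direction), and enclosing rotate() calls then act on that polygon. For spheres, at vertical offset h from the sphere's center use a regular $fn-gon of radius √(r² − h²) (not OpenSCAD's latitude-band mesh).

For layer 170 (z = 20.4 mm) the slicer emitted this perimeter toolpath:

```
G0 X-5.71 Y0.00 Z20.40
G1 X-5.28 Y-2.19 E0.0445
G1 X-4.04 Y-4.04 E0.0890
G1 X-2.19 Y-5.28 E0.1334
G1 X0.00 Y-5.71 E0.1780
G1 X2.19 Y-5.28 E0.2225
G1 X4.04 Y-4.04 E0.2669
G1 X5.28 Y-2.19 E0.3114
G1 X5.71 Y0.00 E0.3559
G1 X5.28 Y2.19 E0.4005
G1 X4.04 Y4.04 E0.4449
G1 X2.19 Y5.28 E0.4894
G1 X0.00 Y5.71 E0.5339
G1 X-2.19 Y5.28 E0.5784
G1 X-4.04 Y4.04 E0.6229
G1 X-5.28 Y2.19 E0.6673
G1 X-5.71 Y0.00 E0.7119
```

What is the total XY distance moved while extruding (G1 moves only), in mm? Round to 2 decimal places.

35.67 mm

Sum the Euclidean lengths of each G1 segment: total = 35.67 mm.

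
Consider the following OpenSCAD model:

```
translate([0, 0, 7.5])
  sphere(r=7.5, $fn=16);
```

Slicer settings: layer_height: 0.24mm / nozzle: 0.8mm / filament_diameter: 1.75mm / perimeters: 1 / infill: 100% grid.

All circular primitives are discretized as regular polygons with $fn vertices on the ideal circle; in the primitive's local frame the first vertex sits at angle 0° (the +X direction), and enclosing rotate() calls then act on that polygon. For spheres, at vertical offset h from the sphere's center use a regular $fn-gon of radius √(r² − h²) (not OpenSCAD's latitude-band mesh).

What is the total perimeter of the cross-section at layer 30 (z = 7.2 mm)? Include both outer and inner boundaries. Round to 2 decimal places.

At z = 7.2 mm: the sphere: section is a regular 16-gon, circumradius = √(r²−h²) = √(7.5²−0.3²) = 7.494 (perimeter = 2·16·7.494·sin(180°/16) = 46.78 mm). Overall, the cross-section is a single solid region. Total boundary length (outer) = 46.78 mm.

46.78 mm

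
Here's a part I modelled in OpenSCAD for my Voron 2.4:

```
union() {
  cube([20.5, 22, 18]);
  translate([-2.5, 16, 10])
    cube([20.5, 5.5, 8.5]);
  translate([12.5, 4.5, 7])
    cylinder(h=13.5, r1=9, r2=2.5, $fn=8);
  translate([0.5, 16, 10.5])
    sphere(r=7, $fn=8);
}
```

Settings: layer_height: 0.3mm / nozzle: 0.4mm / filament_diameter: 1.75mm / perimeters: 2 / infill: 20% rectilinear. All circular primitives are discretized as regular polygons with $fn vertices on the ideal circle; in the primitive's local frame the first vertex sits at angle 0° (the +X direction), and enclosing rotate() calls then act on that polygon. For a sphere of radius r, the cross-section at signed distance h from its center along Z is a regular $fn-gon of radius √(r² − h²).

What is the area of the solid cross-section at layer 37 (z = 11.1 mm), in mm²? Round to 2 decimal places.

529.46 mm²

At z = 11.1 mm: the 20.5×22 cube contributes its full rectangle (area 451.00 mm²); the cube at (-2.5, 16) (footprint 20.5×5.5) is included at this height (area 112.75 mm²); the cone at (12.5, 4.5) contributes a regular 8-gon of circumradius 7.026 (interpolated between r1=9 and r2=2.5 at t=0.304) (area = (8/2)·7.026²·sin(360°/8) = 139.62 mm²); the sphere at (0.5, 16): section is a regular 8-gon, circumradius = √(r²−h²) = √(7²−0.6²) = 6.974 (area = (8/2)·6.974²·sin(360°/8) = 137.57 mm²); Merging all regions: the regions partially overlap — summed areas 840.95 mm² minus the doubly-counted overlap 311.48 mm² gives 529.46 mm² — area = 529.46 mm². Overall, the cross-section is a single solid region. Net area = 529.46 mm².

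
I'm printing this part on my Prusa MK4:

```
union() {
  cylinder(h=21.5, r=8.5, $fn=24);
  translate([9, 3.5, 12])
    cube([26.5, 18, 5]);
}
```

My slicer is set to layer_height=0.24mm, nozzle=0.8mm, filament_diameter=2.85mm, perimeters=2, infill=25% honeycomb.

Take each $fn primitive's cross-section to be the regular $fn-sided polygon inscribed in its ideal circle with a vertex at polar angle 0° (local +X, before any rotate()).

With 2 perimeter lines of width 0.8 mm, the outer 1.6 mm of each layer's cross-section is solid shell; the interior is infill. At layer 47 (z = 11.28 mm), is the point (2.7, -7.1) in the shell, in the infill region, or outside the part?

shell

At z = 11.28 mm: the cylinder: section is a regular 24-gon, circumradius r=8.5; the cube at (9, 3.5) is absent (z outside [12, 17]); Taking the union: only the r=8.5 cylinder is present, so the union is just that shape — 1 connected region. Overall, the cross-section is a single solid region. The nearest boundary edge runs (2.20, -8.21)→(4.25, -7.36); distance from the point to it = 0.83 mm. The point is inside the cross-section, 0.83 mm from the nearest boundary — within the 1.6 mm shell band (2 × 0.8).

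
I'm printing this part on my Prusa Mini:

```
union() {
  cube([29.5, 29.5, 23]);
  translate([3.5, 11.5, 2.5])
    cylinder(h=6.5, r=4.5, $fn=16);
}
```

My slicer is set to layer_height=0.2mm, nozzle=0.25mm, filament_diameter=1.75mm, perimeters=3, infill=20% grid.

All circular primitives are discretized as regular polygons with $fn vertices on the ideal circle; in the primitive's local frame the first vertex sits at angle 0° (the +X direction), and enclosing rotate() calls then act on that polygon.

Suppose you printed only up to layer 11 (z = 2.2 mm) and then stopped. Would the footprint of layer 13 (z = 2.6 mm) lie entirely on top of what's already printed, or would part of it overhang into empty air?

Compare the two slices. At z = 2.2: the 29.5×29.5 cube contributes its full rectangle (area 870.25 mm²); the cylinder at (3.5, 11.5) is not intersected at this z (z outside [2.5, 9]); Taking the union: only the 29.5×29.5 cube is present, so the union is just that shape — area = 870.25 mm². At z = 2.6: the cube (footprint 29.5×29.5) is included at this height (area 870.25 mm²); the r=4.5 cylinder at (3.5, 11.5) contributes a regular 16-gon of circumradius 4.5 (area = (16/2)·4.500²·sin(360°/16) = 61.99 mm²); Merging all regions: the regions partially overlap — summed areas 932.24 mm² minus the doubly-counted overlap 58.49 mm² gives 873.75 mm² — area = 873.75 mm². Checking containment: at z = 2.6 the cross-section extends beyond the z = 2.2 cross-section by about 3.50 mm².

part overhangs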